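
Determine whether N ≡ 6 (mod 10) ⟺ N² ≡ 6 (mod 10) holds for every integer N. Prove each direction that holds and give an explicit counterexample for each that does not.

Only the forward implication holds.

[⇒] Suppose N ≡ 6 (mod 10). Write N = 10j + 6. Then (10j + 6)² = 100j² + 120j + 36 = 10(10j² + 12j + 3) + 6, so N² ≡ 6 (mod 10).

[⇐] This fails: take N = 4. Then 4² = 16 ≡ 6 (mod 10), yet 4 ≡ 4 (mod 10), not 6.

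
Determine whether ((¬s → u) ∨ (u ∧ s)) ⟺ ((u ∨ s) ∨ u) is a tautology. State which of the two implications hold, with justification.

[⇒] Assume the antecedent. If s is true, (u ∨ s) ∨ u reduces to true regardless of the other variables. If s is false, the antecedent forces (s = F, u = T), and (u ∨ s) ∨ u holds there. Either way (u ∨ s) ∨ u holds.

[⇐] Assume the antecedent. If s is true, (¬s → u) ∨ (u ∧ s) reduces to true regardless of the other variables. If s is false, the antecedent forces (s = F, u = T), and (¬s → u) ∨ (u ∧ s) holds there. Either way (¬s → u) ∨ (u ∧ s) holds.

Both directions hold; the statement is true.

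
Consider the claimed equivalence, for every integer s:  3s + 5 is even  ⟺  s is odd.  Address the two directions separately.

Equivalent; both directions hold.

(⇐) Suppose s is odd; write s = 2j + 1. Then 3s + 5 = 3·(2j + 1) + 5 = 2·3j + 8, which is even.

(⇒) Suppose 3s + 5 is even. Since 3 is odd, 3s and s have the same parity, so 3s + 5 ≡ s + 5 (mod 2). As 5 is odd, 3s + 5 is even exactly when s is odd. Thus s is odd.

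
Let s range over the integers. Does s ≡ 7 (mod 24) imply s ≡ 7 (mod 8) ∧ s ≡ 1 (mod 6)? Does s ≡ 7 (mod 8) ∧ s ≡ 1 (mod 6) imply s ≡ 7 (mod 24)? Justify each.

Both directions hold; the statement is true.

Forward direction. Suppose s ≡ 7 (mod 24); write s = 24j + 7. Since 8 ∣ 24, reducing mod 8 gives s ≡ 7 (mod 8); since 6 ∣ 24, reducing mod 6 gives s ≡ 7 ≡ 1 (mod 6).

Converse. If s ≡ 7 (mod 8) and s ≡ 1 (mod 6), then by the Chinese remainder theorem s ≡ 7 (mod 24). This is exactly s ≡ 7 (mod 24).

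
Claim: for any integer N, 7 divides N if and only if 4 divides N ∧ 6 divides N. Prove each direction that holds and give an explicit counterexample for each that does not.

(⇒) This fails: take N = 7. Certainly 7 ∣ 7, but 4 ∤ 7.

(⇐) This fails: take N = 12. Both 4 ∣ 12 and 6 ∣ 12, yet 12 is not a multiple of 7 (since 12 = 1·7 + 5), so 7 ∤ 12.

(⇒) fails and (⇐) fails.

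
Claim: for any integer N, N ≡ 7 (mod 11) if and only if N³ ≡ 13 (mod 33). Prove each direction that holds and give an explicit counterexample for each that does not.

(⟹) This fails: take N = 18. Then 18 ≡ 7 (mod 11), but 18³ = 5832 ≡ 24 (mod 33), not 13.

(⟸) Conversely, the residues r modulo 33 with r³ ≡ 13 (mod 33) are exactly {7}, and each is ≡ 7 (mod 11).

Only the converse holds.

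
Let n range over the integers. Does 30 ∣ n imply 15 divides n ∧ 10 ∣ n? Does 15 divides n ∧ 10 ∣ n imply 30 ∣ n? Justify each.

Both directions hold; the statement is true.

Forward direction. If 30 ∣ n, write n = 30q. Since 30 = 2·15, n = 15·(2q), so 15 ∣ n; and since 30 = 3·10, n = 10·(3q), so 10 ∣ n.

Converse. Suppose 15 ∣ n and 10 ∣ n. Any common multiple of 15 and 10 is a multiple of their lcm; here lcm(15, 10) = 15·10/gcd(15, 10) = 150/5 = 30, so 30 ∣ n.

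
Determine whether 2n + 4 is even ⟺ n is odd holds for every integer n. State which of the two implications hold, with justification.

The forward direction fails; the converse holds.

[⇒] This fails: take n = 4. Then 2n + 4 = 12, which is even, yet n = 4 is even, not odd.

[⇐] Suppose n is odd. Since 2 is even, 2n is even for every n, so 2n + 4 has the same parity as 4, which is even. Hence 2n + 4 is even.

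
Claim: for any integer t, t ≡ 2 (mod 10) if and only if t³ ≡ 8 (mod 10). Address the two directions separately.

(⟸) Suppose t³ ≡ 8 (mod 10). The only residue r in {0, …, 9} with r³ ≡ 8 (mod 10) is r = 2, so t ≡ 2 (mod 10).

(⟹) Suppose t ≡ 2 (mod 10). Write t = 10j + 2. Then (10j + 2)³ = 1000j³ + 600j² + 120j + 8 = 10(100j³ + 60j² + 12j) + 8, so t³ ≡ 8 (mod 10).

Both directions hold.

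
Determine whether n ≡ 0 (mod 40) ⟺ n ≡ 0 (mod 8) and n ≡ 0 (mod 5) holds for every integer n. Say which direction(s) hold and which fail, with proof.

The biconditional holds.

(⟹) Suppose n ≡ 0 (mod 40); write n = 40j + 0. Since 8 ∣ 40, reducing mod 8 gives n ≡ 0 (mod 8); since 5 ∣ 40, reducing mod 5 gives n ≡ 0 (mod 5).

(⟸) Conversely, if n ≡ 0 (mod 8) and n ≡ 0 (mod 5), then by the Chinese remainder theorem n ≡ 0 (mod 40). This is exactly n ≡ 0 (mod 40).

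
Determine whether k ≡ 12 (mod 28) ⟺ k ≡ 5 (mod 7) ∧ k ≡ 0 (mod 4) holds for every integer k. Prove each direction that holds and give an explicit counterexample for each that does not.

Both implications hold.

(→) Suppose k ≡ 12 (mod 28); write k = 28j + 12. Since 7 ∣ 28, reducing mod 7 gives k ≡ 12 ≡ 5 (mod 7); since 4 ∣ 28, reducing mod 4 gives k ≡ 12 ≡ 0 (mod 4).

(←) Conversely, if k ≡ 5 (mod 7) and k ≡ 0 (mod 4), then by the Chinese remainder theorem k ≡ 12 (mod 28). This is exactly k ≡ 12 (mod 28).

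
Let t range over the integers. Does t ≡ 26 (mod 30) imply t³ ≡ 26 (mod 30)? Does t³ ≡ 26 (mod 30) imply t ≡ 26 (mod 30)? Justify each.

Forward direction. Suppose t ≡ 26 (mod 30). Write t = 30j + 26. Then (30j + 26)³ = 27000j³ + 70200j² + 60840j + 17576 = 30(900j³ + 2340j² + 2028j + 585) + 26, so t³ ≡ 26 (mod 30).

Converse. Suppose t³ ≡ 26 (mod 30). The only residue r in {0, …, 29} with r³ ≡ 26 (mod 30) is r = 26, so t ≡ 26 (mod 30).

Both directions hold; the statement is true.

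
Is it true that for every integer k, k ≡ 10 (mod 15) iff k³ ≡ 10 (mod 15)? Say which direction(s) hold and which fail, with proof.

[⇐] Suppose k³ ≡ 10 (mod 15). The only residue r in {0, …, 14} with r³ ≡ 10 (mod 15) is r = 10, so k ≡ 10 (mod 15).

[⇒] Suppose k ≡ 10 (mod 15). Write k = 15j + 10. Then (15j + 10)³ = 3375j³ + 6750j² + 4500j + 1000 = 15(225j³ + 450j² + 300j + 66) + 10, so k³ ≡ 10 (mod 15).

Both directions hold.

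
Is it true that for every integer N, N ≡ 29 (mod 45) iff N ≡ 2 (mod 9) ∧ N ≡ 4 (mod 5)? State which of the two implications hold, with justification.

The biconditional holds.

Forward direction. Suppose N ≡ 29 (mod 45); write N = 45j + 29. Since 9 ∣ 45, reducing mod 9 gives N ≡ 29 ≡ 2 (mod 9); since 5 ∣ 45, reducing mod 5 gives N ≡ 29 ≡ 4 (mod 5).

Converse. If N ≡ 2 (mod 9) and N ≡ 4 (mod 5), then by the Chinese remainder theorem N ≡ 29 (mod 45). This is exactly N ≡ 29 (mod 45).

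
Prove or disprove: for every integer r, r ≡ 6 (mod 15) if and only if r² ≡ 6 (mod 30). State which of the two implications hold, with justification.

Forward direction. This fails: take r = 21. Then 21 ≡ 6 (mod 15), but 21² = 441 ≡ 21 (mod 30), not 6.

Converse. This fails: take r = 24. Then 24² = 576 ≡ 6 (mod 30), yet 24 ≡ 9 (mod 15), not 6.

Neither implication holds.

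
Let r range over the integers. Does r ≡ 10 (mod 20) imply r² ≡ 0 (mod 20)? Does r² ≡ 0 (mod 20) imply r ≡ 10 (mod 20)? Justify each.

Only the forward implication holds.

(⟹) Suppose r ≡ 10 (mod 20). Write r = 20j + 10. Then (20j + 10)² = 400j² + 400j + 100 = 20(20j² + 20j + 5) + 0, so r² ≡ 0 (mod 20).

(⟸) This fails: take r = 0. Then 0² = 0 ≡ 0 (mod 20), yet 0 ≡ 0 (mod 20), not 10.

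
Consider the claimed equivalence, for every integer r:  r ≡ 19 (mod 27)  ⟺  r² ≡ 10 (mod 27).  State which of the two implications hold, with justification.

(⇒) holds; (⇐) fails.

(←) This fails: take r = 8. Then 8² = 64 ≡ 10 (mod 27), yet 8 ≡ 8 (mod 27), not 19.

(→) Suppose r ≡ 19 (mod 27). Write r = 27j + 19. Then (27j + 19)² = 729j² + 1026j + 361 = 27(27j² + 38j + 13) + 10, so r² ≡ 10 (mod 27).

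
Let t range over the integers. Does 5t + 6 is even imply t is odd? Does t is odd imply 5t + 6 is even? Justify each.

Neither direction holds.

(→) This fails: t = 0 gives 5t + 6 = 6, which is even, but 0 is even, not odd.

(←) This also fails: t = 7 is odd, but 5t + 6 = 41 is odd, not even.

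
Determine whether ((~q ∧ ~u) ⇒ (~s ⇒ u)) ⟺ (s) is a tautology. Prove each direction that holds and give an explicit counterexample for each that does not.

(⇒) This fails. Under u = T, q = F, s = F, the left side is true but the right side is false.

(⇐) Assume the antecedent. If u is true, (~q ∧ ~u) ⇒ (~s ⇒ u) reduces to true regardless of the other variables. If u is false, the antecedent forces (u = F, q = F, s = T) or (u = F, q = T, s = T), and (~q ∧ ~u) ⇒ (~s ⇒ u) holds there. Either way (~q ∧ ~u) ⇒ (~s ⇒ u) holds.

Only the converse holds.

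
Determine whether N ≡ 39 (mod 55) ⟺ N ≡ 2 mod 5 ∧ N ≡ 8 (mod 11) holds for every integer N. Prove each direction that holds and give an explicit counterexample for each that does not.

(⇒) This fails: N = 39 gives 39 ≡ 39 (mod 55) but 39 ≡ 4 (mod 5), so the conjunction on the right does not hold.

(⇐) This fails: N = 52 satisfies both congruences on the right (52 ≡ 2 mod 5 and 52 ≡ 8 mod 11) yet 52 ≡ 52 (mod 55), not 39.

Neither direction holds.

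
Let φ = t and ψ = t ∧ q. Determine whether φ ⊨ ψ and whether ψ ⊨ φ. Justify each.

(⇒) This fails. Under t = T, q = F, the left side is true but the right side is false.

(⇐) Assume the antecedent. If t is true, t reduces to true regardless of the other variables. If t is false, the antecedent cannot hold. Either way t holds.

Only the converse holds.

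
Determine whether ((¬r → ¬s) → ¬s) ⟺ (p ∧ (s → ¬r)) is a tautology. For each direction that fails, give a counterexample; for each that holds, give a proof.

[⇒] This fails. Under r = F, s = F, p = F, the left side is true but the right side is false.

[⇐] Assume the antecedent. If r is true, the antecedent forces (r = T, s = F, p = T), and (¬r → ¬s) → ¬s holds there. If r is false, (¬r → ¬s) → ¬s reduces to true regardless of the other variables. Either way (¬r → ¬s) → ¬s holds.

(⇒) fails; (⇐) holds.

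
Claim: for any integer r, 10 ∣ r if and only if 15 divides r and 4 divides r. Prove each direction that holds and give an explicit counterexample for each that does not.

(⇒) fails; (⇐) holds.

[⇒] This fails: take r = 10. Certainly 10 ∣ 10, but 15 ∤ 10.

[⇐] Suppose 15 ∣ r and 4 ∣ r. Any common multiple of 15 and 4 is a multiple of their lcm; here gcd(15, 4) = 1, so lcm(15, 4) = 15·4 = 60, so 60 ∣ r. Since 10 ∣ 60, it follows that 10 ∣ r.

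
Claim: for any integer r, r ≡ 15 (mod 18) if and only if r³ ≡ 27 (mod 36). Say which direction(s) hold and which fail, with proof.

Both directions fail.

(⟹) This fails: take r = 33. Then 33 ≡ 15 (mod 18), but 33³ = 35937 ≡ 9 (mod 36), not 27.

(⟸) This fails: take r = 3. Then 3³ = 27 ≡ 27 (mod 36), yet 3 ≡ 3 (mod 18), not 15.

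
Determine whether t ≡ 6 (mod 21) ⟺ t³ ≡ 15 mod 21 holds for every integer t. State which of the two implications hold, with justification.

Both directions fail.

(⟹) This fails: take t = 6. Then 6 ≡ 6 (mod 21), but 6³ = 216 ≡ 6 (mod 21), not 15.

(⟸) This fails: take t = 9. Then 9³ = 729 ≡ 15 (mod 21), yet 9 ≡ 9 (mod 21), not 6.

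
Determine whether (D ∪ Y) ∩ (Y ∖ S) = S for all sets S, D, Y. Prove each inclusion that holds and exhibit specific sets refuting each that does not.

Both inclusions fail.

(⟹) This inclusion fails. Take S = ∅, D = ∅, Y = {1}; then 1 ∈ (D ∪ Y) ∩ (Y ∖ S) but 1 ∉ S.

(⟸) This inclusion fails. Take S = {1}, D = ∅, Y = ∅; then 1 ∈ S but 1 ∉ (D ∪ Y) ∩ (Y ∖ S).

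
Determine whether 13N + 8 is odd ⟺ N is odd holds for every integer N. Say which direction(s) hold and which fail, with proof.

(←) Suppose N is odd; write N = 2j + 1. Then 13N + 8 = 13·(2j + 1) + 8 = 2·13j + 21, which is odd.

(→) Suppose 13N + 8 is odd. Since 13 is odd, 13N and N have the same parity, so 13N + 8 ≡ N + 8 (mod 2). As 8 is even, 13N + 8 is odd exactly when N is odd. Thus N is odd.

The biconditional holds.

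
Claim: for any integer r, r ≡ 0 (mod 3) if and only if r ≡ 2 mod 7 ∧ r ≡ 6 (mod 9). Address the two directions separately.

Only the reverse direction holds.

(⟸) If r ≡ 2 (mod 7) and r ≡ 6 (mod 9), then by the Chinese remainder theorem r ≡ 51 (mod 63). Since 51 ≡ 0 (mod 3) and 3 ∣ 63, we get r ≡ 0 (mod 3).

(⟹) This fails: r = 0 gives 0 ≡ 0 (mod 3) but 0 ≡ 0 (mod 7), so the conjunction on the right does not hold.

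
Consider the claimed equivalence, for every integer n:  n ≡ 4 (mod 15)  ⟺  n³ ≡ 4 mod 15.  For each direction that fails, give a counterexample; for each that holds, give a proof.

Both directions hold.

(⟹) Suppose n ≡ 4 (mod 15). Write n = 15j + 4. Then (15j + 4)³ = 3375j³ + 2700j² + 720j + 64 = 15(225j³ + 180j² + 48j + 4) + 4, so n³ ≡ 4 (mod 15).

(⟸) Conversely, suppose n³ ≡ 4 (mod 15). The only residue r in {0, …, 14} with r³ ≡ 4 (mod 15) is r = 4, so n ≡ 4 (mod 15).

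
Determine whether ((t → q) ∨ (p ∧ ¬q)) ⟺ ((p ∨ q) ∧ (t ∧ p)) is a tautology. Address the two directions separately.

The forward direction fails; the converse holds.

(⇒) This fails. Under t = F, p = F, q = F, the left side is true but the right side is false.

(⇐) Assume the antecedent. If t is true, the antecedent forces (t = T, p = T, q = F) or (t = T, p = T, q = T), and (t → q) ∨ (p ∧ ¬q) holds there. If t is false, the antecedent cannot hold. Either way (t → q) ∨ (p ∧ ¬q) holds.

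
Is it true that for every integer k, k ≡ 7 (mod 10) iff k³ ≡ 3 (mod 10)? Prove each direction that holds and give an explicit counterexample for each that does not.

Forward direction. Suppose k ≡ 7 (mod 10). Write k = 10j + 7. Then (10j + 7)³ = 1000j³ + 2100j² + 1470j + 343 = 10(100j³ + 210j² + 147j + 34) + 3, so k³ ≡ 3 (mod 10).

Converse. For the converse, argue contrapositively. If k ≢ 7 (mod 10), then k is congruent to one of 0, 1, 2, 3, 4, 5, 6, 8, 9 modulo 10, and these give k³ ≡ 0, 1, 8, 7, 4, 5, 6, 2, 9 respectively — never 3.

Equivalent; both directions hold.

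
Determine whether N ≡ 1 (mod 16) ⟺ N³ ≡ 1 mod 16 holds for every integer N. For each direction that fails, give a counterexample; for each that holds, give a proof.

Forward direction. Suppose N ≡ 1 (mod 16). Write N = 16j + 1. Then (16j + 1)³ = 4096j³ + 768j² + 48j + 1 = 16(256j³ + 48j² + 3j) + 1, so N³ ≡ 1 (mod 16).

Converse. Suppose N³ ≡ 1 (mod 16). The only residue r in {0, …, 15} with r³ ≡ 1 (mod 16) is r = 1, so N ≡ 1 (mod 16).

Both directions hold.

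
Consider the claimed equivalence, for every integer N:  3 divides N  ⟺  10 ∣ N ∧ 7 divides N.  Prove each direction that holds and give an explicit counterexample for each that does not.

Forward direction. This fails: take N = 3. Certainly 3 ∣ 3, but 10 ∤ 3.

Converse. This fails: take N = 70. Both 10 ∣ 70 and 7 ∣ 70, yet 70 is not a multiple of 3 (since 70 = 23·3 + 1), so 3 ∤ 70.

(⇒) fails and (⇐) fails.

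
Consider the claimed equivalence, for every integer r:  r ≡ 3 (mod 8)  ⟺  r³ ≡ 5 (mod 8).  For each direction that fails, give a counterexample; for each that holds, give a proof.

Neither implication holds.

(⟹) This fails: take r = 3. Then 3 ≡ 3 (mod 8), but 3³ = 27 ≡ 3 (mod 8), not 5.

(⟸) This fails: take r = 5. Then 5³ = 125 ≡ 5 (mod 8), yet 5 ≡ 5 (mod 8), not 3.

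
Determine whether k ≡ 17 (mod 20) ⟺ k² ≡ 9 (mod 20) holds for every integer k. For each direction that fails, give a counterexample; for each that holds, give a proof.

(→) Suppose k ≡ 17 (mod 20). Write k = 20j + 17. Then (20j + 17)² = 400j² + 680j + 289 = 20(20j² + 34j + 14) + 9, so k² ≡ 9 (mod 20).

(←) This fails: take k = 3. Then 3² = 9 ≡ 9 (mod 20), yet 3 ≡ 3 (mod 20), not 17.

Only the forward direction holds.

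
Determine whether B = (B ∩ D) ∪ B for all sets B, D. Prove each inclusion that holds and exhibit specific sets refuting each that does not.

(⟸) Let x ∈ (B ∩ D) ∪ B. Then either x ∈ B and x ∉ D; or x ∈ B ∩ D. In each case x ∈ B, so (B ∩ D) ∪ B ⊆ B.

(⟹) Let x ∈ B. Then either x ∈ B and x ∉ D; or x ∈ B ∩ D. In each case x ∈ (B ∩ D) ∪ B, so B ⊆ (B ∩ D) ∪ B.

The two sets are equal.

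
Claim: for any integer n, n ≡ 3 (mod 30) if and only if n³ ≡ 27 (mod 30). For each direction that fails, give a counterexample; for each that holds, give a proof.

Both directions hold.

(→) Suppose n ≡ 3 (mod 30). Write n = 30j + 3. Then (30j + 3)³ = 27000j³ + 8100j² + 810j + 27 = 30(900j³ + 270j² + 27j) + 27, so n³ ≡ 27 (mod 30).

(←) Conversely, suppose n³ ≡ 27 (mod 30). The only residue r in {0, …, 29} with r³ ≡ 27 (mod 30) is r = 3, so n ≡ 3 (mod 30).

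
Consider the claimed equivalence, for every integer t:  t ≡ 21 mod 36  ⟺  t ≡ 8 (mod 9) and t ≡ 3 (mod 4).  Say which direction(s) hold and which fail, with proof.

Both directions fail.

(⟹) This fails: t = 21 gives 21 ≡ 21 (mod 36) but 21 ≡ 3 (mod 9), so the conjunction on the right does not hold.

(⟸) This fails: t = 35 satisfies both congruences on the right (35 ≡ 8 mod 9 and 35 ≡ 3 mod 4) yet 35 ≡ 35 (mod 36), not 21.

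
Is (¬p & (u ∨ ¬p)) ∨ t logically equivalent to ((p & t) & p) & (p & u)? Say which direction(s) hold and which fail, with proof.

[⇒] This fails. Under u = F, t = F, p = F, the left side is true but the right side is false.

[⇐] Assume the antecedent. If u is true, the antecedent forces (u = T, t = T, p = T), and (¬p & (u ∨ ¬p)) ∨ t holds there. If u is false, the antecedent cannot hold. Either way (¬p & (u ∨ ¬p)) ∨ t holds.

The forward direction fails; the converse holds.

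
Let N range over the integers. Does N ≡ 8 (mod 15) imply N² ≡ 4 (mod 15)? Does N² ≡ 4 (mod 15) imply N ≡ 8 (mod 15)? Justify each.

[⇒] Suppose N ≡ 8 (mod 15). Write N = 15j + 8. Then (15j + 8)² = 225j² + 240j + 64 = 15(15j² + 16j + 4) + 4, so N² ≡ 4 (mod 15).

[⇐] This fails: take N = 2. Then 2² = 4 ≡ 4 (mod 15), yet 2 ≡ 2 (mod 15), not 8.

Only the forward direction holds.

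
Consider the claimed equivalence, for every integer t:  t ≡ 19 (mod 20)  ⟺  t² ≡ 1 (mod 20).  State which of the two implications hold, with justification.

The forward direction holds; the converse fails.

(⇒) Suppose t ≡ 19 (mod 20). Write t = 20j + 19. Then (20j + 19)² = 400j² + 760j + 361 = 20(20j² + 38j + 18) + 1, so t² ≡ 1 (mod 20).

(⇐) This fails: take t = 1. Then 1² = 1 ≡ 1 (mod 20), yet 1 ≡ 1 (mod 20), not 19.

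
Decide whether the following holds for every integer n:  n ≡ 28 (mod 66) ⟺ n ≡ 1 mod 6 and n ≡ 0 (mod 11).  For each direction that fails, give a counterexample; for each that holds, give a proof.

Neither implication holds.

[⇒] This fails: n = 28 gives 28 ≡ 28 (mod 66) but 28 ≡ 4 (mod 6), so the conjunction on the right does not hold.

[⇐] This fails: n = 55 satisfies both congruences on the right (55 ≡ 1 mod 6 and 55 ≡ 0 mod 11) yet 55 ≡ 55 (mod 66), not 28.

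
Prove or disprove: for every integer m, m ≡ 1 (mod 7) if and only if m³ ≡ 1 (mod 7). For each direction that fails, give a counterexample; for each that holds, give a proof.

The forward direction holds; the converse fails.

(⇐) This fails: take m = 2. Then 2³ = 8 ≡ 1 (mod 7), yet 2 ≡ 2 (mod 7), not 1.

(⇒) Suppose m ≡ 1 (mod 7). Write m = 7j + 1. Then (7j + 1)³ = 343j³ + 147j² + 21j + 1 = 7(49j³ + 21j² + 3j) + 1, so m³ ≡ 1 (mod 7).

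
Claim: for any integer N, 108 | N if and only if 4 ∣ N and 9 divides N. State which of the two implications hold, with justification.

(⇒) holds; (⇐) fails.

(⇒) If 108 ∣ N, write N = 108q. Since 108 = 27·4, N = 4·(27q), so 4 ∣ N; and since 108 = 12·9, N = 9·(12q), so 9 ∣ N.

(⇐) This fails: take N = 36. Both 4 ∣ 36 and 9 ∣ 36, yet 36 is not a multiple of 108 (since 36 = 0·108 + 36), so 108 ∤ 36.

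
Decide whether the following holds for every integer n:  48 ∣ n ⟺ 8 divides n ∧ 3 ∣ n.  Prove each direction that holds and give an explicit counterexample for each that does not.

(⇒) holds; (⇐) fails.

[⇒] If 48 ∣ n, write n = 48q. Since 48 = 6·8, n = 8·(6q), so 8 ∣ n; and since 48 = 16·3, n = 3·(16q), so 3 ∣ n.

[⇐] This fails: take n = 24. Both 8 ∣ 24 and 3 ∣ 24, yet 24 is not a multiple of 48 (since 24 = 0·48 + 24), so 48 ∤ 24.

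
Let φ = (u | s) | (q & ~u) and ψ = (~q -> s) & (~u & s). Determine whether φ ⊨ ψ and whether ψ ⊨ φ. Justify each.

(⇒) fails; (⇐) holds.

[⇒] This fails. Under q = T, u = F, s = F, the left side is true but the right side is false.

[⇐] Assume the antecedent. If q is true, (u | s) | (q & ~u) reduces to true regardless of the other variables. If q is false, the antecedent forces (q = F, u = F, s = T), and (u | s) | (q & ~u) holds there. Either way (u | s) | (q & ~u) holds.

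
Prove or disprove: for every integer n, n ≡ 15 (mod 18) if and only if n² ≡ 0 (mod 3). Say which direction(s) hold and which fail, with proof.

[⇒] Suppose n ≡ 15 (mod 18). Then n² ≡ 15² = 225 (mod 18), and since 3 ∣ 18, also n² ≡ 0 (mod 3).

[⇐] This fails: take n = 0. Then 0² = 0 ≡ 0 (mod 3), yet 0 ≡ 0 (mod 18), not 15.

Only the forward direction holds.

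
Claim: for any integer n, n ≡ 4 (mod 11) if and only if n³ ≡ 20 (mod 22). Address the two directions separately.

Not equivalent: only (⇐) holds.

(⟹) This fails: take n = 15. Then 15 ≡ 4 (mod 11), but 15³ = 3375 ≡ 9 (mod 22), not 20.

(⟸) Conversely, the residues r modulo 22 with r³ ≡ 20 (mod 22) are exactly {4}, and each is ≡ 4 (mod 11).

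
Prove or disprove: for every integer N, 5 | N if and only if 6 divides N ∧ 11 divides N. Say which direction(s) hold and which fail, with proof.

(⟹) This fails: take N = 5. Certainly 5 ∣ 5, but 6 ∤ 5.

(⟸) This fails: take N = 66. Both 6 ∣ 66 and 11 ∣ 66, yet 66 is not a multiple of 5 (since 66 = 13·5 + 1), so 5 ∤ 66.

Neither implication holds.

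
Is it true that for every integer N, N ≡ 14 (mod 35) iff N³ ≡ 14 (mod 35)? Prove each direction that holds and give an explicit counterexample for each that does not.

[⇐] Suppose N³ ≡ 14 (mod 35). The only residue r in {0, …, 34} with r³ ≡ 14 (mod 35) is r = 14, so N ≡ 14 (mod 35).

[⇒] Suppose N ≡ 14 (mod 35). Write N = 35j + 14. Then (35j + 14)³ = 42875j³ + 51450j² + 20580j + 2744 = 35(1225j³ + 1470j² + 588j + 78) + 14, so N³ ≡ 14 (mod 35).

Both directions hold.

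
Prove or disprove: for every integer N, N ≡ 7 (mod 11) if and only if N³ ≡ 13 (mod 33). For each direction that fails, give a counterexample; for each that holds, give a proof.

Not equivalent: only (⇐) holds.

(←) The residues r modulo 33 with r³ ≡ 13 (mod 33) are exactly {7}, and each is ≡ 7 (mod 11).

(→) This fails: take N = 18. Then 18 ≡ 7 (mod 11), but 18³ = 5832 ≡ 24 (mod 33), not 13.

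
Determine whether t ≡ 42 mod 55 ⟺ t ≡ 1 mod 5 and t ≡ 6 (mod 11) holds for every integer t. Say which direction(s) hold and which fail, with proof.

Neither implication holds.

(⟹) This fails: t = 42 gives 42 ≡ 42 (mod 55) but 42 ≡ 2 (mod 5), so the conjunction on the right does not hold.

(⟸) This fails: t = 6 satisfies both congruences on the right (6 ≡ 1 mod 5 and 6 ≡ 6 mod 11) yet 6 ≡ 6 (mod 55), not 42.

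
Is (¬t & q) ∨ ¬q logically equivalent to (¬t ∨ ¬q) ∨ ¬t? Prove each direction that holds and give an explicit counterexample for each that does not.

Both directions hold.

[⇒] Assume the antecedent. If q is true, the antecedent forces (q = T, t = F), and (¬t ∨ ¬q) ∨ ¬t holds there. If q is false, (¬t ∨ ¬q) ∨ ¬t reduces to true regardless of the other variables. Either way (¬t ∨ ¬q) ∨ ¬t holds.

[⇐] Assume the antecedent. If q is true, the antecedent forces (q = T, t = F), and (¬t & q) ∨ ¬q holds there. If q is false, (¬t & q) ∨ ¬q reduces to true regardless of the other variables. Either way (¬t & q) ∨ ¬q holds.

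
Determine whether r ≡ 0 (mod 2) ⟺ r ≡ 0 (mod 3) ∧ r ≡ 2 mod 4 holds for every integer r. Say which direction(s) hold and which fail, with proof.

Only the reverse direction holds.

(→) This fails: r = 0 gives 0 ≡ 0 (mod 2) but 0 ≡ 0 (mod 4), so the conjunction on the right does not hold.

(←) Conversely, if r ≡ 0 (mod 3) and r ≡ 2 (mod 4), then by the Chinese remainder theorem r ≡ 6 (mod 12). Since 6 ≡ 0 (mod 2) and 2 ∣ 12, we get r ≡ 0 (mod 2).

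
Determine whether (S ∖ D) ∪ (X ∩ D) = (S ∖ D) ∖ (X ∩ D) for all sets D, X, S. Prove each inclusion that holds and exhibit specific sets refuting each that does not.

Forward inclusion. This inclusion fails. Take D = {1}, X = {1}, S = ∅; then 1 ∈ (S ∖ D) ∪ (X ∩ D) but 1 ∉ (S ∖ D) ∖ (X ∩ D).

Reverse inclusion. Let x ∈ (S ∖ D) ∖ (X ∩ D). Then either x ∈ S and x ∉ D, X; or x ∈ X ∩ S and x ∉ D. In each case x ∈ (S ∖ D) ∪ (X ∩ D), so (S ∖ D) ∖ (X ∩ D) ⊆ (S ∖ D) ∪ (X ∩ D).

Only the reverse inclusion holds.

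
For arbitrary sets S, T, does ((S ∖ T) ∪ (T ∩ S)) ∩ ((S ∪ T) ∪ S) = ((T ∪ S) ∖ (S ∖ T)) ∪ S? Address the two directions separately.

Only the forward inclusion holds.

Forward inclusion. Let x ∈ ((S ∖ T) ∪ (T ∩ S)) ∩ ((S ∪ T) ∪ S). Then either x ∈ S and x ∉ T; or x ∈ S ∩ T. In each case x ∈ ((T ∪ S) ∖ (S ∖ T)) ∪ S, so ((S ∖ T) ∪ (T ∩ S)) ∩ ((S ∪ T) ∪ S) ⊆ ((T ∪ S) ∖ (S ∖ T)) ∪ S.

Reverse inclusion. This inclusion fails. Take S = ∅, T = {1}; then 1 ∈ ((T ∪ S) ∖ (S ∖ T)) ∪ S but 1 ∉ ((S ∖ T) ∪ (T ∩ S)) ∩ ((S ∪ T) ∪ S).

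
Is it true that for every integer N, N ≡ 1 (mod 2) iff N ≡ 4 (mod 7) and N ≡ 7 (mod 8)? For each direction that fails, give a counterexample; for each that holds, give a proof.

[⇒] This fails: N = 1 gives 1 ≡ 1 (mod 2) but 1 ≡ 1 (mod 7), so the conjunction on the right does not hold.

[⇐] Conversely, if N ≡ 4 (mod 7) and N ≡ 7 (mod 8), then by the Chinese remainder theorem N ≡ 39 (mod 56). Since 39 ≡ 1 (mod 2) and 2 ∣ 56, we get N ≡ 1 (mod 2).

(⇒) fails; (⇐) holds.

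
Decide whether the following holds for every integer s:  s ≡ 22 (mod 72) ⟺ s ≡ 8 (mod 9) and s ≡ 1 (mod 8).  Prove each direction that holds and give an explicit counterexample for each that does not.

(→) This fails: s = 22 gives 22 ≡ 22 (mod 72) but 22 ≡ 4 (mod 9), so the conjunction on the right does not hold.

(←) This fails: s = 17 satisfies both congruences on the right (17 ≡ 8 mod 9 and 17 ≡ 1 mod 8) yet 17 ≡ 17 (mod 72), not 22.

Neither direction holds.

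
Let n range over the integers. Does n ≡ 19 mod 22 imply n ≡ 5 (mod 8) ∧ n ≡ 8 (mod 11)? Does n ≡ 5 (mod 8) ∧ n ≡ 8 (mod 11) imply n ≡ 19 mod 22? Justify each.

[⇒] This fails: n = 41 gives 41 ≡ 19 (mod 22) but 41 ≡ 1 (mod 8), so the conjunction on the right does not hold.

[⇐] Conversely, if n ≡ 5 (mod 8) and n ≡ 8 (mod 11), then by the Chinese remainder theorem n ≡ 85 (mod 88). Since 85 ≡ 19 (mod 22) and 22 ∣ 88, we get n ≡ 19 (mod 22).

The forward direction fails; the converse holds.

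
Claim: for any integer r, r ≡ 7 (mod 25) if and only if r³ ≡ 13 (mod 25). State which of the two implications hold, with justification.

(⇒) fails and (⇐) fails.

Forward direction. This fails: take r = 7. Then 7 ≡ 7 (mod 25), but 7³ = 343 ≡ 18 (mod 25), not 13.

Converse. This fails: take r = 17. Then 17³ = 4913 ≡ 13 (mod 25), yet 17 ≡ 17 (mod 25), not 7.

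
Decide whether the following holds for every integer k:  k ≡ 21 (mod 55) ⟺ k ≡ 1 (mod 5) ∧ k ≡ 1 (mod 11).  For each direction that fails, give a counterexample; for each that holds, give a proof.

(⇒) fails and (⇐) fails.

Forward direction. This fails: k = 21 gives 21 ≡ 21 (mod 55) but 21 ≡ 10 (mod 11), so the conjunction on the right does not hold.

Converse. This fails: k = 1 satisfies both congruences on the right (1 ≡ 1 mod 5 and 1 ≡ 1 mod 11) yet 1 ≡ 1 (mod 55), not 21.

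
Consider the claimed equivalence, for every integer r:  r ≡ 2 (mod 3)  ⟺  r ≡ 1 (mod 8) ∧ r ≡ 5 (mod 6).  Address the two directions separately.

(←) If r ≡ 1 (mod 8) and r ≡ 5 (mod 6), then by the Chinese remainder theorem r ≡ 17 (mod 24). Since 17 ≡ 2 (mod 3) and 3 ∣ 24, we get r ≡ 2 (mod 3).

(→) This fails: r = 2 gives 2 ≡ 2 (mod 3) but 2 ≡ 2 (mod 8), so the conjunction on the right does not hold.

(⇒) fails; (⇐) holds.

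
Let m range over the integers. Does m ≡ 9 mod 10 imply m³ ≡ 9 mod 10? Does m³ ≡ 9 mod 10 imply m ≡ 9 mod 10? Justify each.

Both implications hold.

(→) Suppose m ≡ 9 mod 10. Write m = 10j + 9. Then (10j + 9)³ = 1000j³ + 2700j² + 2430j + 729 = 10(100j³ + 270j² + 243j + 72) + 9, so m³ ≡ 9 (mod 10).

(←) Conversely, suppose m³ ≡ 9 (mod 10). The only residue r in {0, …, 9} with r³ ≡ 9 (mod 10) is r = 9, so m ≡ 9 (mod 10).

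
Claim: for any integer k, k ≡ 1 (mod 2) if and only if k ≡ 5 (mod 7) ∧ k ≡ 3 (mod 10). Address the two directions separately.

[⇒] This fails: k = 1 gives 1 ≡ 1 (mod 2) but 1 ≡ 1 (mod 7), so the conjunction on the right does not hold.

[⇐] Conversely, if k ≡ 5 (mod 7) and k ≡ 3 (mod 10), then by the Chinese remainder theorem k ≡ 33 (mod 70). Since 33 ≡ 1 (mod 2) and 2 ∣ 70, we get k ≡ 1 (mod 2).

Only the converse holds.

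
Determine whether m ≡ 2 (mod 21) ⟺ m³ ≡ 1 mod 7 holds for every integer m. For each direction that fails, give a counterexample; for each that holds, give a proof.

(→) Suppose m ≡ 2 (mod 21). Then m³ ≡ 2³ = 8 (mod 21), and since 7 ∣ 21, also m³ ≡ 1 (mod 7).

(←) This fails: take m = 1. Then 1³ = 1 ≡ 1 (mod 7), yet 1 ≡ 1 (mod 21), not 2.

Only the forward direction holds.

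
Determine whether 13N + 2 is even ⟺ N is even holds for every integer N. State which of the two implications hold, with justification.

Both directions hold.

Forward direction. Suppose 13N + 2 is even. Since 13 is odd, 13N and N have the same parity, so 13N + 2 ≡ N + 2 (mod 2). As 2 is even, 13N + 2 is even exactly when N is even. Thus N is even.

Converse. Suppose N is even; write N = 2j. Then 13N + 2 = 13·(2j) + 2 = 2·13j + 2, which is even.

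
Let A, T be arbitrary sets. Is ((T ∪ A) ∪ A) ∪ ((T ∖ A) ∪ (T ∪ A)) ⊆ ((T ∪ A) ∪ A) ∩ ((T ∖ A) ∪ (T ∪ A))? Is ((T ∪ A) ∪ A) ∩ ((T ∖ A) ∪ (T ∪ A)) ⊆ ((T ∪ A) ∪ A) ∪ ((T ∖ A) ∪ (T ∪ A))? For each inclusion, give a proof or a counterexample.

(⊆) Let x ∈ ((T ∪ A) ∪ A) ∪ ((T ∖ A) ∪ (T ∪ A)). Then either x ∈ A and x ∉ T; or x ∈ T and x ∉ A; or x ∈ A ∩ T. In each case x ∈ ((T ∪ A) ∪ A) ∩ ((T ∖ A) ∪ (T ∪ A)), so ((T ∪ A) ∪ A) ∪ ((T ∖ A) ∪ (T ∪ A)) ⊆ ((T ∪ A) ∪ A) ∩ ((T ∖ A) ∪ (T ∪ A)).

(⊇) Let x ∈ ((T ∪ A) ∪ A) ∩ ((T ∖ A) ∪ (T ∪ A)). Then either x ∈ A and x ∉ T; or x ∈ T and x ∉ A; or x ∈ A ∩ T. In each case x ∈ ((T ∪ A) ∪ A) ∪ ((T ∖ A) ∪ (T ∪ A)), so ((T ∪ A) ∪ A) ∩ ((T ∖ A) ∪ (T ∪ A)) ⊆ ((T ∪ A) ∪ A) ∪ ((T ∖ A) ∪ (T ∪ A)).

The two sets are equal.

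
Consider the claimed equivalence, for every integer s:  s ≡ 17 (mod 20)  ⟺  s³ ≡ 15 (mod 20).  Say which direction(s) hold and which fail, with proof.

Both directions fail.

(⇒) This fails: take s = 17. Then 17 ≡ 17 (mod 20), but 17³ = 4913 ≡ 13 (mod 20), not 15.

(⇐) This fails: take s = 15. Then 15³ = 3375 ≡ 15 (mod 20), yet 15 ≡ 15 (mod 20), not 17.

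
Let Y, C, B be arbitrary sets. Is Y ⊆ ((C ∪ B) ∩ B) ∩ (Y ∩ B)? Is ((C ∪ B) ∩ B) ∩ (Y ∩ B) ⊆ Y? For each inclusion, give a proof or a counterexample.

(⊆) fails; (⊇) holds.

(⊆) This inclusion fails. Take Y = {1}, C = ∅, B = ∅; then 1 ∈ Y but 1 ∉ ((C ∪ B) ∩ B) ∩ (Y ∩ B).

(⊇) Let x ∈ ((C ∪ B) ∩ B) ∩ (Y ∩ B). Then either x ∈ Y ∩ B and x ∉ C; or x ∈ Y ∩ C ∩ B. In each case x ∈ Y, so ((C ∪ B) ∩ B) ∩ (Y ∩ B) ⊆ Y.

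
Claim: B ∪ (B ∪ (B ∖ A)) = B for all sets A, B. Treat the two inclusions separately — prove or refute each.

(⟹) Let x ∈ B ∪ (B ∪ (B ∖ A)). Then either x ∈ B and x ∉ A; or x ∈ A ∩ B. In each case x ∈ B, so B ∪ (B ∪ (B ∖ A)) ⊆ B.

(⟸) Let x ∈ B. Then either x ∈ B and x ∉ A; or x ∈ A ∩ B. In each case x ∈ B ∪ (B ∪ (B ∖ A)), so B ⊆ B ∪ (B ∪ (B ∖ A)).

The two sets are equal.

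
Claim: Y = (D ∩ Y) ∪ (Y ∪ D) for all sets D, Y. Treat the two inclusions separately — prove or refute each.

Only the forward inclusion holds.

(⟹) Let x ∈ Y. Then either x ∈ Y and x ∉ D; or x ∈ D ∩ Y. In each case x ∈ (D ∩ Y) ∪ (Y ∪ D), so Y ⊆ (D ∩ Y) ∪ (Y ∪ D).

(⟸) This inclusion fails. Take D = {1}, Y = ∅; then 1 ∈ (D ∩ Y) ∪ (Y ∪ D) but 1 ∉ Y.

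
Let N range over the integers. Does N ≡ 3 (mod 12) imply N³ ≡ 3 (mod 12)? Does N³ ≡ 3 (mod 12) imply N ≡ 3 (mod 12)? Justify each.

[⇒] Suppose N ≡ 3 (mod 12). Write N = 12j + 3. Then (12j + 3)³ = 1728j³ + 1296j² + 324j + 27 = 12(144j³ + 108j² + 27j + 2) + 3, so N³ ≡ 3 (mod 12).

[⇐] Conversely, suppose N³ ≡ 3 (mod 12). The only residue r in {0, …, 11} with r³ ≡ 3 (mod 12) is r = 3, so N ≡ 3 (mod 12).

The biconditional holds.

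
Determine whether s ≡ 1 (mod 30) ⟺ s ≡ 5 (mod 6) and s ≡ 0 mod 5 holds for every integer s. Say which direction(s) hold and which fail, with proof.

Both directions fail.

(→) This fails: s = 1 gives 1 ≡ 1 (mod 30) but 1 ≡ 1 (mod 6), so the conjunction on the right does not hold.

(←) This fails: s = 5 satisfies both congruences on the right (5 ≡ 5 mod 6 and 5 ≡ 0 mod 5) yet 5 ≡ 5 (mod 30), not 1.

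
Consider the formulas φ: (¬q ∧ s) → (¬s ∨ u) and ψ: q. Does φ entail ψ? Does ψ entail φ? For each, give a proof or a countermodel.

Not equivalent: only (⇐) holds.

(→) This fails. Under q = F, u = F, s = F, the left side is true but the right side is false.

(←) Assume the antecedent. If q is true, (¬q ∧ s) → (¬s ∨ u) reduces to true regardless of the other variables. If q is false, the antecedent cannot hold. Either way (¬q ∧ s) → (¬s ∨ u) holds.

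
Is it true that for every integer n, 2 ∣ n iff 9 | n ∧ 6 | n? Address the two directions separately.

The forward direction fails; the converse holds.

(→) This fails: take n = 2. Certainly 2 ∣ 2, but 9 ∤ 2.

(←) Suppose 9 ∣ n and 6 ∣ n. Any common multiple of 9 and 6 is a multiple of their lcm; here lcm(9, 6) = 9·6/gcd(9, 6) = 54/3 = 18, so 18 ∣ n. Since 2 ∣ 18, it follows that 2 ∣ n.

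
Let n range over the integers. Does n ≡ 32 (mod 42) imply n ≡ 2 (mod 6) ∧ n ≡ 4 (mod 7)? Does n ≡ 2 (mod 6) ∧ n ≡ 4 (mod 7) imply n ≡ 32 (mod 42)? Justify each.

The biconditional holds.

(→) Suppose n ≡ 32 (mod 42); write n = 42j + 32. Since 6 ∣ 42, reducing mod 6 gives n ≡ 32 ≡ 2 (mod 6); since 7 ∣ 42, reducing mod 7 gives n ≡ 32 ≡ 4 (mod 7).

(←) Conversely, if n ≡ 2 (mod 6) and n ≡ 4 (mod 7), then by the Chinese remainder theorem n ≡ 32 (mod 42). This is exactly n ≡ 32 (mod 42).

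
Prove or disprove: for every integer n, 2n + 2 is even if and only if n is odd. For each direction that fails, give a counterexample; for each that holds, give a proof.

Only the converse holds.

(⇒) This fails: take n = 4. Then 2n + 2 = 10, which is even, yet n = 4 is even, not odd.

(⇐) Suppose n is odd. Since 2 is even, 2n is even for every n, so 2n + 2 has the same parity as 2, which is even. Hence 2n + 2 is even.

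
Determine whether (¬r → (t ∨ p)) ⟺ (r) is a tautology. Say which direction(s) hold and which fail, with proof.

The forward direction fails; the converse holds.

(⇒) This fails. Under p = T, r = F, t = F, the left side is true but the right side is false.

(⇐) Assume the antecedent. If p is true, ¬r → (t ∨ p) reduces to true regardless of the other variables. If p is false, the antecedent forces (p = F, r = T, t = F) or (p = F, r = T, t = T), and ¬r → (t ∨ p) holds there. Either way ¬r → (t ∨ p) holds.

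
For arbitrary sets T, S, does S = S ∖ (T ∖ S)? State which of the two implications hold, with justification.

The two sets are equal.

(⟹) Let x ∈ S. Then either x ∈ S and x ∉ T; or x ∈ T ∩ S. In each case x ∈ S ∖ (T ∖ S), so S ⊆ S ∖ (T ∖ S).

(⟸) Let x ∈ S ∖ (T ∖ S). Then either x ∈ S and x ∉ T; or x ∈ T ∩ S. In each case x ∈ S, so S ∖ (T ∖ S) ⊆ S.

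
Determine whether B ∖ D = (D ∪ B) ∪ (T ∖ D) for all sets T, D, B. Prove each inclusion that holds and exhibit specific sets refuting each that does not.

(⟸) This inclusion fails. Take T = {1}, D = ∅, B = ∅; then 1 ∈ (D ∪ B) ∪ (T ∖ D) but 1 ∉ B ∖ D.

(⟹) Let x ∈ B ∖ D. Then either x ∈ B and x ∉ T, D; or x ∈ T ∩ B and x ∉ D. In each case x ∈ (D ∪ B) ∪ (T ∖ D), so B ∖ D ⊆ (D ∪ B) ∪ (T ∖ D).

Only the forward inclusion holds.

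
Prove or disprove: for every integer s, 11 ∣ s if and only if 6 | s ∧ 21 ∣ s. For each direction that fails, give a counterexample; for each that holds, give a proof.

(⟹) This fails: take s = 11. Certainly 11 ∣ 11, but 6 ∤ 11.

(⟸) This fails: take s = 42. Both 6 ∣ 42 and 21 ∣ 42, yet 42 is not a multiple of 11 (since 42 = 3·11 + 9), so 11 ∤ 42.

Both directions fail.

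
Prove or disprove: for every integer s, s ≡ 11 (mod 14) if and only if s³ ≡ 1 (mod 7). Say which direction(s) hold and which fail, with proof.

Converse. This fails: take s = 1. Then 1³ = 1 ≡ 1 (mod 7), yet 1 ≡ 1 (mod 14), not 11.

Forward direction. Suppose s ≡ 11 (mod 14). Then s³ ≡ 11³ = 1331 (mod 14), and since 7 ∣ 14, also s³ ≡ 1 (mod 7).

Only the forward implication holds.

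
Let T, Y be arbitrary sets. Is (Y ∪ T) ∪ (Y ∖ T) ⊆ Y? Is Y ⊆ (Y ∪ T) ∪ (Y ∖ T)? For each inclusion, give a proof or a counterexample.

(⟹) This inclusion fails. Take T = {1}, Y = ∅; then 1 ∈ (Y ∪ T) ∪ (Y ∖ T) but 1 ∉ Y.

(⟸) Let x ∈ Y. Then either x ∈ Y and x ∉ T; or x ∈ T ∩ Y. In each case x ∈ (Y ∪ T) ∪ (Y ∖ T), so Y ⊆ (Y ∪ T) ∪ (Y ∖ T).

Only the reverse inclusion holds.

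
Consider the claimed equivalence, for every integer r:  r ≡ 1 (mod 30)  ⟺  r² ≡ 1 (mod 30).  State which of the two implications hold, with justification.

The forward direction holds; the converse fails.

(→) Suppose r ≡ 1 (mod 30). Write r = 30j + 1. Then (30j + 1)² = 900j² + 60j + 1 = 30(30j² + 2j) + 1, so r² ≡ 1 (mod 30).

(←) This fails: take r = 11. Then 11² = 121 ≡ 1 (mod 30), yet 11 ≡ 11 (mod 30), not 1.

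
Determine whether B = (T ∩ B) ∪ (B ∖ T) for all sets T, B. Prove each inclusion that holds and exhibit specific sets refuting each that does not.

(⊆) Let x ∈ B. Then either x ∈ B and x ∉ T; or x ∈ T ∩ B. In each case x ∈ (T ∩ B) ∪ (B ∖ T), so B ⊆ (T ∩ B) ∪ (B ∖ T).

(⊇) Let x ∈ (T ∩ B) ∪ (B ∖ T). Then either x ∈ B and x ∉ T; or x ∈ T ∩ B. In each case x ∈ B, so (T ∩ B) ∪ (B ∖ T) ⊆ B.

The two sets are equal.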